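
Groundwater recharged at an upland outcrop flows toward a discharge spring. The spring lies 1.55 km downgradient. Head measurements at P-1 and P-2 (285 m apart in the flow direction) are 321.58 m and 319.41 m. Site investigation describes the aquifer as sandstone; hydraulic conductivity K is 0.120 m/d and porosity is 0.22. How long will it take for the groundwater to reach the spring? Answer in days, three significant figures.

Hydraulic gradient i = (321.58 − 319.41) / 285 = 2.17 / 285 = 0.007614
q = Ki = 0.120 × 0.007614 = 9.137e-4 m/d
Seepage velocity v = q / n = 9.137e-4 / 0.22 = 0.004153 m/d
L = 1.55 km = 1550 m
t = L / v = 1550 / 0.004153 = 373200 d

373000 days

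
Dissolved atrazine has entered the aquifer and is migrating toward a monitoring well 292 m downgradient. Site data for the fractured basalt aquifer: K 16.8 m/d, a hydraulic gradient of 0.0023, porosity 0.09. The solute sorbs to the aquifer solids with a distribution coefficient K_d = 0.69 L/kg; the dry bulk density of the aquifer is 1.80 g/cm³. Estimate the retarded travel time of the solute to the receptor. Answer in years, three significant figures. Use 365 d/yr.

27.6 years

q = Ki = 16.8 × 0.0023 = 0.03864 m/d
Seepage velocity v = q / n = 0.03864 / 0.09 = 0.4293 m/d
Retardation R = 1 + ρ_b·K_d/n = 1 + 1.80×0.69/0.09 = 14.80
Contaminant velocity v_c = v/R = 0.4293/14.80 = 0.02901 m/d
t = L/v_c = 292/0.02901 = 10070 d
   = 10070/365 = 27.6 yr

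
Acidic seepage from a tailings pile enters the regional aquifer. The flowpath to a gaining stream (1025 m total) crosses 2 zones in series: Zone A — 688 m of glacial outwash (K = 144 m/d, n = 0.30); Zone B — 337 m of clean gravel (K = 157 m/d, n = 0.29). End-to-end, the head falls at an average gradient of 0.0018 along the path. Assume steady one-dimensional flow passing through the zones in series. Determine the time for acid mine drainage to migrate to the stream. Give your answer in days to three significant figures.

For zones in series the flux q is common to all zones; the equivalent conductivity is the harmonic (thickness-weighted) mean, K_eq = L_total / Σ(L_j/K_j).
Σ(L/K) = 688/144 + 337/157 = 4.778 + 2.146 = 6.924 d
K_eq = L_total / Σ(L/K) = 1025 / 6.924 = 148.0 m/d
q = K_eq · i = 148.0 × 0.0018 = 0.2665 m/d (same in every zone)
Zone A: v = q/n = 0.2665/0.30 = 0.8882 m/d → t_A = 688/0.8882 = 774.6 d
Zone B: v = q/n = 0.2665/0.29 = 0.9188 m/d → t_B = 337/0.9188 = 366.8 d
Total t = 774.6 + 366.8 = 1141 d

1140 days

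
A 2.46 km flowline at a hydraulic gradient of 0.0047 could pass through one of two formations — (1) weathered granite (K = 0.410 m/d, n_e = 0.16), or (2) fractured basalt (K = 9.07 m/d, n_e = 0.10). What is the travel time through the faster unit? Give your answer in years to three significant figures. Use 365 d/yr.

15.8 years

Unit 1 (weathered granite): v = 0.410×0.0047/0.16 = 0.01204 m/d, t = 2460/0.01204 = 204300 d
Unit 2 (fractured basalt): v = 9.07×0.0047/0.10 = 0.4263 m/d, t = 2460/0.4263 = 5771 d
Faster: 5771 d / 365 = 15.8 yr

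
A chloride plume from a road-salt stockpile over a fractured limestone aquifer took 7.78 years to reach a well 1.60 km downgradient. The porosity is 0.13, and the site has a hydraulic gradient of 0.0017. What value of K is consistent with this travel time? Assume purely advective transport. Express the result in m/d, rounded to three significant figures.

43.1 m/d

t = 7.78 years = 2840 d
L = 1.60 km = 1600 m
v = L / t = 1600 / 2840 = 0.5634 m/d
K = v · n / i = 0.5634 × 0.13 / 0.0017 = 43.1 m/d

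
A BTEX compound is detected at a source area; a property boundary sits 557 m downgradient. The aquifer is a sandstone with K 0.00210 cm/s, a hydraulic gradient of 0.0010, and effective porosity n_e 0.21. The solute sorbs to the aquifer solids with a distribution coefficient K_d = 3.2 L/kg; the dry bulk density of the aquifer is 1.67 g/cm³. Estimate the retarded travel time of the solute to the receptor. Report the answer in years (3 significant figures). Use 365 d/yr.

K = 0.00210 cm/s × 864 = 1.814 m/d
Specific discharge q = 1.814 × 0.0010 = 0.001814 m/d
v_s = q/n_e = 0.001814/0.21 = 0.008640 m/d
Retardation R = 1 + ρ_b·K_d/n = 1 + 1.67×3.2/0.21 = 26.45
Contaminant velocity v_c = v/R = 0.008640/26.45 = 3.267e-4 m/d
t = L/v_c = 557/3.267e-4 = 1.705e6 d
   = 1.705e6/365 = 4670 yr

4670 years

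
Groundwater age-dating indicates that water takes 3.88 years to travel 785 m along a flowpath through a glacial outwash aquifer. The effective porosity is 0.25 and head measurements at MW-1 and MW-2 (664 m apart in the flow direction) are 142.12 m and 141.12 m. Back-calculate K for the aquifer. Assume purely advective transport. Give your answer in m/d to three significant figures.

92.0 m/d

Hydraulic gradient i = (142.12 − 141.12) / 664 = 1.00 / 664 = 0.001506
t = 3.88 years = 1416 d
v = L / t = 785 / 1416 = 0.5543 m/d
K = v · n / i = 0.5543 × 0.25 / 0.001506 = 92.0 m/d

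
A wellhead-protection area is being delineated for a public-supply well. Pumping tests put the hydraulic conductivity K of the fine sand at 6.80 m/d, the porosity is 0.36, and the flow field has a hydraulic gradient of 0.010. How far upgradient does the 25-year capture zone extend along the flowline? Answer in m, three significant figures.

Darcy flux q = K·i = 6.80 × 0.010 = 0.06800 m/d
Average linear velocity = 0.06800 / 0.36 = 0.1889 m/d
T = 25 yr × 365 = 9125 d
L = v × T = 0.1889 × 9125 = 1724 m

1720 m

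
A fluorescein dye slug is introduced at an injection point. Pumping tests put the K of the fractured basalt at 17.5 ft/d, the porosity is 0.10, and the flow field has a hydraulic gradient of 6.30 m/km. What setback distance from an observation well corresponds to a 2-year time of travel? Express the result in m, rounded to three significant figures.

245 m

K = 17.5 ft/d × 0.3048 = 5.334 m/d
q = Ki = 5.334 × 0.0063 = 0.03360 m/d
v = Ki/n = 5.334·0.0063/0.10 = 0.3360 m/d
T = 2 yr × 365 = 730 d
L = v × T = 0.3360 × 730 = 245.3 m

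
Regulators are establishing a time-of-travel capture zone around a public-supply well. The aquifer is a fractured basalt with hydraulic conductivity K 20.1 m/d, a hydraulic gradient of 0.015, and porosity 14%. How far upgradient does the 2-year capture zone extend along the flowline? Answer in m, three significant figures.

Specific discharge q = 20.1 × 0.015 = 0.3015 m/d
Seepage velocity v = q / n = 0.3015 / 0.14 = 2.154 m/d
T = 2 yr × 365 = 730 d
L = v × T = 2.154 × 730 = 1572 m

1570 m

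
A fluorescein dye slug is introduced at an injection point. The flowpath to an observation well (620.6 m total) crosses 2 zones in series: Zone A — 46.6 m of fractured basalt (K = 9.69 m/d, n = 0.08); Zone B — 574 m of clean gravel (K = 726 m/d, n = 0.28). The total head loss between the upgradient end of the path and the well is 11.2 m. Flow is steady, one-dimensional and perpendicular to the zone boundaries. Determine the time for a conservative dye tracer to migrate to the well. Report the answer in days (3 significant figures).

Continuity: the same q passes through each zone, so ΔH = q·Σ(L_j/K_j) — the zones act as resistances in series.
Σ(L/K) = 46.6/9.69 + 574/726 = 4.809 + 0.7906 = 5.600 d
q = ΔH / Σ(L/K) = 11.2 / 5.600 = 2.000 m/d (same in every zone)
Zone A: v = q/n = 2.000/0.08 = 25.00 m/d → t_A = 46.6/25.00 = 1.864 d
Zone B: v = q/n = 2.000/0.28 = 7.143 m/d → t_B = 574/7.143 = 80.36 d
Total t = 1.864 + 80.36 = 82.22 d

82.2 days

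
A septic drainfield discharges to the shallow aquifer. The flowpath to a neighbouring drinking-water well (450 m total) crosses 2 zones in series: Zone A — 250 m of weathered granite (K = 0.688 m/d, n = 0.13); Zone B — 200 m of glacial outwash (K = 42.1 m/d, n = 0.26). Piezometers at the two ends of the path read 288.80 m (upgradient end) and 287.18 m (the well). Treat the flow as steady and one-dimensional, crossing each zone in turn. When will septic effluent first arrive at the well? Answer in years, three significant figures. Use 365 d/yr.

52.6 years

Total head drop ΔH = 288.80 − 287.18 = 1.62 m
Steady 1-D flow in series ⇒ the Darcy flux q is identical in every zone and the zone head losses add (resistances L/K in series).
Σ(L/K) = 250/0.688 + 200/42.1 = 363.4 + 4.751 = 368.1 d
q = ΔH / Σ(L/K) = 1.62 / 368.1 = 0.004401 m/d (same in every zone)
Zone A: v = q/n = 0.004401/0.13 = 0.03385 m/d → t_A = 250/0.03385 = 7385 d
Zone B: v = q/n = 0.004401/0.26 = 0.01693 m/d → t_B = 200/0.01693 = 11820 d
Total t = 7385 + 11820 = 19200 d
   = 19200 / 365 = 52.6 yr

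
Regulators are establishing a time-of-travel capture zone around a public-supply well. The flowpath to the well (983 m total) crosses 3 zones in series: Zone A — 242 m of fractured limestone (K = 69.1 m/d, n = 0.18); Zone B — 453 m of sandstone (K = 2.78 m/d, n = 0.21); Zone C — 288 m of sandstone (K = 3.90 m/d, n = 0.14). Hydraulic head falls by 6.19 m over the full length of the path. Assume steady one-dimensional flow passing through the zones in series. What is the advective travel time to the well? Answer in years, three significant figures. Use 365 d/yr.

Steady 1-D flow in series ⇒ the Darcy flux q is identical in every zone and the zone head losses add (resistances L/K in series).
Σ(L/K) = 242/69.1 + 453/2.78 + 288/3.90 = 3.502 + 162.9 + 73.85 = 240.3 d
q = ΔH / Σ(L/K) = 6.19 / 240.3 = 0.02576 m/d (same in every zone)
Zone A: v = q/n = 0.02576/0.18 = 0.1431 m/d → t_A = 242/0.1431 = 1691 d
Zone B: v = q/n = 0.02576/0.21 = 0.1227 m/d → t_B = 453/0.1227 = 3693 d
Zone C: v = q/n = 0.02576/0.14 = 0.1840 m/d → t_C = 288/0.1840 = 1565 d
Total t = 1691 + 3693 + 1565 = 6949 d
   = 6949 / 365 = 19.0 yr

19.0 years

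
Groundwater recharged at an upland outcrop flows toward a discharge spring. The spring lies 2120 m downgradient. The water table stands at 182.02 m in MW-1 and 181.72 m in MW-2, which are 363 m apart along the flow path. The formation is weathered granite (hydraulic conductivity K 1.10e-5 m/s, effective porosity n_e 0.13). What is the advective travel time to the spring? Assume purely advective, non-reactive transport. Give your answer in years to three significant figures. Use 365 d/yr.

961 years

Hydraulic gradient i = (182.02 − 181.72) / 363 = 0.30 / 363 = 8.264e-4
K = 1.10e-5 m/s × 86400 s/d = 0.9504 m/d
q = Ki = 0.9504 × 8.264e-4 = 7.855e-4 m/d
v_s = q/n_e = 7.855e-4/0.13 = 0.006042 m/d
t = L / v = 2120 / 0.006042 = 350900 d
   = 350900 / 365 = 961 yr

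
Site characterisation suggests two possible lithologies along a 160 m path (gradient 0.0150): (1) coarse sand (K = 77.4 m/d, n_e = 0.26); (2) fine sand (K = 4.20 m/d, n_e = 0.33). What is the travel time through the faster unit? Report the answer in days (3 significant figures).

35.8 days

Unit 1 (coarse sand): v = 77.4×0.015/0.26 = 4.465 m/d, t = 160/4.465 = 35.83 d
Unit 2 (fine sand): v = 4.20×0.015/0.33 = 0.1909 m/d, t = 160/0.1909 = 838.1 d
Faster unit: t = 35.8 d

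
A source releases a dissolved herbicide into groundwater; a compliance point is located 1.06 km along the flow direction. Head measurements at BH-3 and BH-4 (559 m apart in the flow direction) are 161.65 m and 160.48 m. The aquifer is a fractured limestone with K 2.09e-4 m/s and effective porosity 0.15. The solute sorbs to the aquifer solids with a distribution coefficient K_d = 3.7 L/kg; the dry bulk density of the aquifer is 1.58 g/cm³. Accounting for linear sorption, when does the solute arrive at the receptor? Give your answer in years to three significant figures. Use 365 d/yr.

461 years

Hydraulic gradient i = (161.65 − 160.48) / 559 = 1.17 / 559 = 0.002093
K = 2.09e-4 m/s × 86400 s/d = 18.06 m/d
Specific discharge q = 18.06 × 0.002093 = 0.03779 m/d
v = Ki/n = 18.06·0.002093/0.15 = 0.2520 m/d
Retardation R = 1 + ρ_b·K_d/n = 1 + 1.58×3.7/0.15 = 39.97
Contaminant velocity v_c = v/R = 0.2520/39.97 = 0.006303 m/d
L = 1.06 km = 1060 m
t = L/v_c = 1060/0.006303 = 168200 d
   = 168200/365 = 461 yr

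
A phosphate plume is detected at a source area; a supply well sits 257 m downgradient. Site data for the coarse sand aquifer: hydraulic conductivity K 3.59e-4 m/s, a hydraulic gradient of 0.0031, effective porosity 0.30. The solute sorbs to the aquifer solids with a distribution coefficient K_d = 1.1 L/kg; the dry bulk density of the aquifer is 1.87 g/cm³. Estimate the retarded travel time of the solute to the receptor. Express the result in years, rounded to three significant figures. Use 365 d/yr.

17.3 years

K = 3.59e-4 m/s × 86400 s/d = 31.02 m/d
Darcy flux q = K·i = 31.02 × 0.0031 = 0.09615 m/d
v_s = q/n_e = 0.09615/0.30 = 0.3205 m/d
Retardation R = 1 + ρ_b·K_d/n = 1 + 1.87×1.1/0.30 = 7.857
Contaminant velocity v_c = v/R = 0.3205/7.857 = 0.04080 m/d
t = L/v_c = 257/0.04080 = 6300 d
   = 6300/365 = 17.3 yr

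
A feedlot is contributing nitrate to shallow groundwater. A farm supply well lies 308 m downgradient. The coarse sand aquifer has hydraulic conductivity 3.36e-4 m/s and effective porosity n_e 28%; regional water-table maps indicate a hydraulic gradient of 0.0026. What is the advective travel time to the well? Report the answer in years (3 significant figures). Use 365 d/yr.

K = 3.36e-4 m/s × 86400 s/d = 29.03 m/d
q = Ki = 29.03 × 0.0026 = 0.07548 m/d
Seepage velocity v = q / n = 0.07548 / 0.28 = 0.2696 m/d
t = L / v = 308 / 0.2696 = 1143 d
   = 1143 / 365 = 3.13 yr

3.13 years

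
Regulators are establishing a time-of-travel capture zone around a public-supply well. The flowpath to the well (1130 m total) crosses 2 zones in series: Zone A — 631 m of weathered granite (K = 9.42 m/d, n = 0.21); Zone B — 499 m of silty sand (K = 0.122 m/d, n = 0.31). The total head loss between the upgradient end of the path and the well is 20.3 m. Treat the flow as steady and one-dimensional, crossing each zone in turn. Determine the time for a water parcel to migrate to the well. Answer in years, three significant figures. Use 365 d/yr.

Steady 1-D flow in series ⇒ the Darcy flux q is identical in every zone and the zone head losses add (resistances L/K in series).
Σ(L/K) = 631/9.42 + 499/0.122 = 66.99 + 4090 = 4157 d
q = ΔH / Σ(L/K) = 20.3 / 4157 = 0.004883 m/d (same in every zone)
Zone A: v = q/n = 0.004883/0.21 = 0.02325 m/d → t_A = 631/0.02325 = 27140 d
Zone B: v = q/n = 0.004883/0.31 = 0.01575 m/d → t_B = 499/0.01575 = 31680 d
Total t = 27140 + 31680 = 58810 d
   = 58810 / 365 = 161 yr

161 years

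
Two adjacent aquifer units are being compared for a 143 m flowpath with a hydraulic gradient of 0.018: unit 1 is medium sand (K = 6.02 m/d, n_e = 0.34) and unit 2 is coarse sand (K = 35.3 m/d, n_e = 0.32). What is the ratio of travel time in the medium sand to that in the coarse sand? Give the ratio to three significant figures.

Unit 1 (medium sand): v = 6.02×0.018/0.34 = 0.3187 m/d, t = 143/0.3187 = 448.7 d
Unit 2 (coarse sand): v = 35.3×0.018/0.32 = 1.986 m/d, t = 143/1.986 = 72.02 d
t(medium sand) / t(coarse sand) = 448.7/72.02 = 6.23

6.23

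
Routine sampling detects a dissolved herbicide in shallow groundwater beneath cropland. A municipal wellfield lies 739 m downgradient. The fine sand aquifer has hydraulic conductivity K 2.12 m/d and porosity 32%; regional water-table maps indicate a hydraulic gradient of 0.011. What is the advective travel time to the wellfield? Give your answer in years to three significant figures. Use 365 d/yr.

27.8 years

q = Ki = 2.12 × 0.011 = 0.02332 m/d
Seepage velocity v = q / n = 0.02332 / 0.32 = 0.07288 m/d
t = L / v = 739 / 0.07288 = 10140 d
   = 10140 / 365 = 27.8 yr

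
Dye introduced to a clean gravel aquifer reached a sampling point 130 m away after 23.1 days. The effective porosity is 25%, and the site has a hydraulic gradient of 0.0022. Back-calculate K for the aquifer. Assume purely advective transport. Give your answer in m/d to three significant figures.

v = L / t = 130 / 23.1 = 5.628 m/d
K = v · n / i = 5.628 × 0.25 / 0.0022 = 640 m/d

640 m/d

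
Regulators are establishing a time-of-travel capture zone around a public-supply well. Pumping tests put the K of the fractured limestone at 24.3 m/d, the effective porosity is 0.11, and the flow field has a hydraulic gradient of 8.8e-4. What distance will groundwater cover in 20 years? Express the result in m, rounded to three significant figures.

1420 m

Darcy flux q = K·i = 24.3 × 8.8e-4 = 0.02138 m/d
v = Ki/n = 24.3·8.8e-4/0.11 = 0.1944 m/d
T = 20 yr × 365 = 7300 d
L = v × T = 0.1944 × 7300 = 1419 m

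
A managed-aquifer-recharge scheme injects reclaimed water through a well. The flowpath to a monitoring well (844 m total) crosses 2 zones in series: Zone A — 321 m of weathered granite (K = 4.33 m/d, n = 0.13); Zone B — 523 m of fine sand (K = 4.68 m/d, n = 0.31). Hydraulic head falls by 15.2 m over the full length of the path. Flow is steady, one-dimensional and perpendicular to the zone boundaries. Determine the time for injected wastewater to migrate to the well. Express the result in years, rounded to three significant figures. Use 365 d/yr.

Steady 1-D flow in series ⇒ the Darcy flux q is identical in every zone and the zone head losses add (resistances L/K in series).
Σ(L/K) = 321/4.33 + 523/4.68 = 74.13 + 111.8 = 185.9 d
q = ΔH / Σ(L/K) = 15.2 / 185.9 = 0.08177 m/d (same in every zone)
Zone A: v = q/n = 0.08177/0.13 = 0.6290 m/d → t_A = 321/0.6290 = 510.3 d
Zone B: v = q/n = 0.08177/0.31 = 0.2638 m/d → t_B = 523/0.2638 = 1983 d
Total t = 510.3 + 1983 = 2493 d
   = 2493 / 365 = 6.83 yr

6.83 years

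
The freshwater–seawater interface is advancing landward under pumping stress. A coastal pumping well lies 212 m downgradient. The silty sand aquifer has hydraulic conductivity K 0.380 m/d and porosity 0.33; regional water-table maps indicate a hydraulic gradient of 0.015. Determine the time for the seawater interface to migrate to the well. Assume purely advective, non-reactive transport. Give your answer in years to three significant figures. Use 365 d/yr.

33.6 years

q = Ki = 0.380 × 0.015 = 0.005700 m/d
v = Ki/n = 0.380·0.015/0.33 = 0.01727 m/d
t = L / v = 212 / 0.01727 = 12270 d
   = 12270 / 365 = 33.6 yr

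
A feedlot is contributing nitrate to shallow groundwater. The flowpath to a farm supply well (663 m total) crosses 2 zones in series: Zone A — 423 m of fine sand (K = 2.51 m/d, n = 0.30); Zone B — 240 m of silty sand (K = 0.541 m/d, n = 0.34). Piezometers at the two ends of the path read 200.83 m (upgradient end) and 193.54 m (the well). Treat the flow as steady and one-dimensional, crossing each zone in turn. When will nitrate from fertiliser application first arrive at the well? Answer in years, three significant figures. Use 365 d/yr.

48.0 years

Total head drop ΔH = 200.83 − 193.54 = 7.29 m
Continuity: the same q passes through each zone, so ΔH = q·Σ(L_j/K_j) — the zones act as resistances in series.
Σ(L/K) = 423/2.51 + 240/0.541 = 168.5 + 443.6 = 612.1 d
q = ΔH / Σ(L/K) = 7.29 / 612.1 = 0.01191 m/d (same in every zone)
Zone A: v = q/n = 0.01191/0.30 = 0.03970 m/d → t_A = 423/0.03970 = 10660 d
Zone B: v = q/n = 0.01191/0.34 = 0.03503 m/d → t_B = 240/0.03503 = 6852 d
Total t = 10660 + 6852 = 17510 d
   = 17510 / 365 = 48.0 yr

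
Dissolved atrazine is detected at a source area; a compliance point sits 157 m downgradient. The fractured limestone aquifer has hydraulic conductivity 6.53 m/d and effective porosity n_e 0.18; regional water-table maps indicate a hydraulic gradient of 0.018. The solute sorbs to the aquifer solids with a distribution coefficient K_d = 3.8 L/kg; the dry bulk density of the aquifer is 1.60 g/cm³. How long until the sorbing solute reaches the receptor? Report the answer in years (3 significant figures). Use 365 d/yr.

Darcy flux q = K·i = 6.53 × 0.018 = 0.1175 m/d
v = Ki/n = 6.53·0.018/0.18 = 0.6530 m/d
Retardation R = 1 + ρ_b·K_d/n = 1 + 1.60×3.8/0.18 = 34.78
Contaminant velocity v_c = v/R = 0.6530/34.78 = 0.01878 m/d
t = L/v_c = 157/0.01878 = 8362 d
   = 8362/365 = 22.9 yr

22.9 years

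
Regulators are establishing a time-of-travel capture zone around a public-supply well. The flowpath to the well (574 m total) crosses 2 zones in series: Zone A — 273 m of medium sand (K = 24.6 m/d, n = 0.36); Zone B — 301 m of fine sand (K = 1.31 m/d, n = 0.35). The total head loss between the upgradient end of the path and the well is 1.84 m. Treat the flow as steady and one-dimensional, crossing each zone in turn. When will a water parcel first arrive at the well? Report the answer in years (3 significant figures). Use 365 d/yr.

73.0 years

Continuity: the same q passes through each zone, so ΔH = q·Σ(L_j/K_j) — the zones act as resistances in series.
Σ(L/K) = 273/24.6 + 301/1.31 = 11.10 + 229.8 = 240.9 d
q = ΔH / Σ(L/K) = 1.84 / 240.9 = 0.007639 m/d (same in every zone)
Zone A: v = q/n = 0.007639/0.36 = 0.02122 m/d → t_A = 273/0.02122 = 12870 d
Zone B: v = q/n = 0.007639/0.35 = 0.02183 m/d → t_B = 301/0.02183 = 13790 d
Total t = 12870 + 13790 = 26660 d
   = 26660 / 365 = 73.0 yr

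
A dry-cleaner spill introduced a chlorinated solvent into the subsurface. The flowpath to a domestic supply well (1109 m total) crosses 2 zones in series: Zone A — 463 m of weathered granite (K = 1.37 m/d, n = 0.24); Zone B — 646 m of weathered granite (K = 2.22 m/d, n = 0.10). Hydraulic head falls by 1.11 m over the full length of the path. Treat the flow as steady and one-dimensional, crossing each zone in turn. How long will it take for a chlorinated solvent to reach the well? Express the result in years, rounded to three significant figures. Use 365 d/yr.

Continuity: the same q passes through each zone, so ΔH = q·Σ(L_j/K_j) — the zones act as resistances in series.
Σ(L/K) = 463/1.37 + 646/2.22 = 338.0 + 291.0 = 628.9 d
q = ΔH / Σ(L/K) = 1.11 / 628.9 = 0.001765 m/d (same in every zone)
Zone A: v = q/n = 0.001765/0.24 = 0.007354 m/d → t_A = 463/0.007354 = 62960 d
Zone B: v = q/n = 0.001765/0.10 = 0.01765 m/d → t_B = 646/0.01765 = 36600 d
Total t = 62960 + 36600 = 99570 d
   = 99570 / 365 = 273 yr

273 years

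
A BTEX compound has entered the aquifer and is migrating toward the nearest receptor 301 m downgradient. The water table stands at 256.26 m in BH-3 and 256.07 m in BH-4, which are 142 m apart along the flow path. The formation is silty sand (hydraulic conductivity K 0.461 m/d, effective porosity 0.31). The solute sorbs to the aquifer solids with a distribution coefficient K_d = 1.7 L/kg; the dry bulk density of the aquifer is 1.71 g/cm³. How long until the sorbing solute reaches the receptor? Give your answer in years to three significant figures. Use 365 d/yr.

Hydraulic gradient i = (256.26 − 256.07) / 142 = 0.19 / 142 = 0.001338
Specific discharge q = 0.461 × 0.001338 = 6.168e-4 m/d
Average linear velocity = 6.168e-4 / 0.31 = 0.001990 m/d
Retardation R = 1 + ρ_b·K_d/n = 1 + 1.71×1.7/0.31 = 10.38
Contaminant velocity v_c = v/R = 0.001990/10.38 = 1.917e-4 m/d
t = L/v_c = 301/1.917e-4 = 1.570e6 d
   = 1.570e6/365 = 4300 yr

4300 years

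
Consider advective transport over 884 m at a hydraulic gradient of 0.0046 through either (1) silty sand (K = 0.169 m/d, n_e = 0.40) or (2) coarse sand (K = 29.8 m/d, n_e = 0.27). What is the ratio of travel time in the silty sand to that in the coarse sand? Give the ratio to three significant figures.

261

Unit 1 (silty sand): v = 0.169×0.0046/0.40 = 0.001944 m/d, t = 884/0.001944 = 454800 d
Unit 2 (coarse sand): v = 29.8×0.0046/0.27 = 0.5077 m/d, t = 884/0.5077 = 1741 d
t(silty sand) / t(coarse sand) = 454800/1741 = 261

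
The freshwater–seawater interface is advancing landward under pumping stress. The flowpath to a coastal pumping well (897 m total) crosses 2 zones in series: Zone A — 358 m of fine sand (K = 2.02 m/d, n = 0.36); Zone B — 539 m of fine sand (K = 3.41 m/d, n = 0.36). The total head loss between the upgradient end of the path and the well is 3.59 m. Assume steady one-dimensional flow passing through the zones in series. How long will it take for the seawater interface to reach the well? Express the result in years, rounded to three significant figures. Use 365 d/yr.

82.6 years

Continuity: the same q passes through each zone, so ΔH = q·Σ(L_j/K_j) — the zones act as resistances in series.
Σ(L/K) = 358/2.02 + 539/3.41 = 177.2 + 158.1 = 335.3 d
q = ΔH / Σ(L/K) = 3.59 / 335.3 = 0.01071 m/d (same in every zone)
Zone A: v = q/n = 0.01071/0.36 = 0.02974 m/d → t_A = 358/0.02974 = 12040 d
Zone B: v = q/n = 0.01071/0.36 = 0.02974 m/d → t_B = 539/0.02974 = 18120 d
Total t = 12040 + 18120 = 30160 d
   = 30160 / 365 = 82.6 yr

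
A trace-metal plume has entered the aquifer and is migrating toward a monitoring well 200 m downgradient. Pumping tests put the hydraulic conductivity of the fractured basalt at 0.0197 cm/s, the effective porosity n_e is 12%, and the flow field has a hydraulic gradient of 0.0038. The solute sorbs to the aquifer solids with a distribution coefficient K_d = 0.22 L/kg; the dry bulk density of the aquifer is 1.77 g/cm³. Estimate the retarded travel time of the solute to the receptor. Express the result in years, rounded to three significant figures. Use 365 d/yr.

4.32 years

K = 0.0197 cm/s × 864 = 17.02 m/d
Darcy flux q = K·i = 17.02 × 0.0038 = 0.06468 m/d
Seepage velocity v = q / n = 0.06468 / 0.12 = 0.5390 m/d
Retardation R = 1 + ρ_b·K_d/n = 1 + 1.77×0.22/0.12 = 4.245
Contaminant velocity v_c = v/R = 0.5390/4.245 = 0.1270 m/d
t = L/v_c = 200/0.1270 = 1575 d
   = 1575/365 = 4.32 yr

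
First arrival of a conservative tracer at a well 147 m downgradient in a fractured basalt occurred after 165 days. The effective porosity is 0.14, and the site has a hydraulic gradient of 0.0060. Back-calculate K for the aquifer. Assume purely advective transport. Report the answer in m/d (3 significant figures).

20.8 m/d

v = L / t = 147 / 165 = 0.8909 m/d
K = v · n / i = 0.8909 × 0.14 / 0.0060 = 20.8 m/d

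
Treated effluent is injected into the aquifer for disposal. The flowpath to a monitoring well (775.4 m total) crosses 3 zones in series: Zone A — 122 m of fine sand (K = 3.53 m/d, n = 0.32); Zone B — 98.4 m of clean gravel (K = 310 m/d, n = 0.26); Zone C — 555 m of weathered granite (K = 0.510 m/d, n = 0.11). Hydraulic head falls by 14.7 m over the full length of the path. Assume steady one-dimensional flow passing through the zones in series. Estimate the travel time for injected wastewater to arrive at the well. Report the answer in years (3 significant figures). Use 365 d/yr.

26.3 years

Continuity: the same q passes through each zone, so ΔH = q·Σ(L_j/K_j) — the zones act as resistances in series.
Σ(L/K) = 122/3.53 + 98.4/310 + 555/0.510 = 34.56 + 0.3174 + 1088 = 1123 d
q = ΔH / Σ(L/K) = 14.7 / 1123 = 0.01309 m/d (same in every zone)
Zone A: v = q/n = 0.01309/0.32 = 0.04090 m/d → t_A = 122/0.04090 = 2983 d
Zone B: v = q/n = 0.01309/0.26 = 0.05034 m/d → t_B = 98.4/0.05034 = 1955 d
Zone C: v = q/n = 0.01309/0.11 = 0.1190 m/d → t_C = 555/0.1190 = 4664 d
Total t = 2983 + 1955 + 4664 = 9602 d
   = 9602 / 365 = 26.3 yr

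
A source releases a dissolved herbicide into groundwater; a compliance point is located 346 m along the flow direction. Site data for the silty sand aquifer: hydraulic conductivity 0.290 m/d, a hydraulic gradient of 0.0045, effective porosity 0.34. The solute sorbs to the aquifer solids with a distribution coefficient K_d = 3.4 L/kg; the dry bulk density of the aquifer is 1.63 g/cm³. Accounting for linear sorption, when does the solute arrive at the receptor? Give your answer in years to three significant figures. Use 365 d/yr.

4270 years

Specific discharge q = 0.290 × 0.0045 = 0.001305 m/d
v = Ki/n = 0.290·0.0045/0.34 = 0.003838 m/d
Retardation R = 1 + ρ_b·K_d/n = 1 + 1.63×3.4/0.34 = 17.30
Contaminant velocity v_c = v/R = 0.003838/17.30 = 2.219e-4 m/d
t = L/v_c = 346/2.219e-4 = 1.560e6 d
   = 1.560e6/365 = 4270 yr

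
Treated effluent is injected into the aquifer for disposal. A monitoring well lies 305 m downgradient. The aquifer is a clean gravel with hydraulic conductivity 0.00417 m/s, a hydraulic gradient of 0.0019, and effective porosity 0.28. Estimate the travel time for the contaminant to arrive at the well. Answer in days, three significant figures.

125 days

K = 0.00417 m/s × 86400 s/d = 360.3 m/d
Specific discharge q = 360.3 × 0.0019 = 0.6845 m/d
Seepage velocity v = q / n = 0.6845 / 0.28 = 2.445 m/d
t = L / v = 305 / 2.445 = 124.8 d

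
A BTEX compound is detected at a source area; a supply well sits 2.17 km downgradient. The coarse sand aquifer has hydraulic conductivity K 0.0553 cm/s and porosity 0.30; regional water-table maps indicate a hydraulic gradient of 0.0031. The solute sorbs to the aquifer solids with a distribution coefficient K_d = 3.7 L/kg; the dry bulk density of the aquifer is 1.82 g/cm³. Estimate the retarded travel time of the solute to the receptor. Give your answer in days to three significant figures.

103000 days

K = 0.0553 cm/s × 864 = 47.78 m/d
Darcy flux q = K·i = 47.78 × 0.0031 = 0.1481 m/d
Seepage velocity v = q / n = 0.1481 / 0.30 = 0.4937 m/d
Retardation R = 1 + ρ_b·K_d/n = 1 + 1.82×3.7/0.30 = 23.45
Contaminant velocity v_c = v/R = 0.4937/23.45 = 0.02106 m/d
L = 2.17 km = 2170 m
t = L/v_c = 2170/0.02106 = 103100 d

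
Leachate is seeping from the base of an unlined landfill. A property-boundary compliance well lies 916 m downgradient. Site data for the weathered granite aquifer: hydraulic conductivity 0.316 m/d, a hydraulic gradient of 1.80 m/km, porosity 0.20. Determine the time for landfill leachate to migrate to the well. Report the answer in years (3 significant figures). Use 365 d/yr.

882 years

Darcy flux q = K·i = 0.316 × 0.0018 = 5.688e-4 m/d
Seepage velocity v = q / n = 5.688e-4 / 0.20 = 0.002844 m/d
t = L / v = 916 / 0.002844 = 322100 d
   = 322100 / 365 = 882 yr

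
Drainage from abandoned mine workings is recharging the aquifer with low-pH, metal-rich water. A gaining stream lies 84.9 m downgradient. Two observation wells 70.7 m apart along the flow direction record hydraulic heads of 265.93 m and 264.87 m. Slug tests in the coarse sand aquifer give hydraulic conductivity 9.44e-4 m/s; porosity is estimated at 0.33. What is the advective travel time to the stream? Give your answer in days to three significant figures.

Hydraulic gradient i = (265.93 − 264.87) / 70.7 = 1.06 / 70.7 = 0.01499
K = 9.44e-4 m/s × 86400 s/d = 81.56 m/d
Specific discharge q = 81.56 × 0.01499 = 1.223 m/d
Seepage velocity v = q / n = 1.223 / 0.33 = 3.706 m/d
t = L / v = 84.9 / 3.706 = 22.91 d

22.9 days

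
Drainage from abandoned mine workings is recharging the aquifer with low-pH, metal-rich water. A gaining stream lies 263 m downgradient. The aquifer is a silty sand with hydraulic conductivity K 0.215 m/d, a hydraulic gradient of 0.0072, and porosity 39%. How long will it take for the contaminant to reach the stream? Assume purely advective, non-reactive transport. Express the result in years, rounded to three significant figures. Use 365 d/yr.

182 years

q = Ki = 0.215 × 0.0072 = 0.001548 m/d
v = Ki/n = 0.215·0.0072/0.39 = 0.003969 m/d
t = L / v = 263 / 0.003969 = 66260 d
   = 66260 / 365 = 182 yr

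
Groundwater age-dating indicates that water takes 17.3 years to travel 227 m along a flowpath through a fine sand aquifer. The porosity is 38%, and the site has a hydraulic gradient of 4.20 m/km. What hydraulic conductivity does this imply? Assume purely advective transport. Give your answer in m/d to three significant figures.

t = 17.3 years = 6315 d
v = L / t = 227 / 6315 = 0.03595 m/d
K = v · n / i = 0.03595 × 0.38 / 0.0042 = 3.25 m/d

3.25 m/d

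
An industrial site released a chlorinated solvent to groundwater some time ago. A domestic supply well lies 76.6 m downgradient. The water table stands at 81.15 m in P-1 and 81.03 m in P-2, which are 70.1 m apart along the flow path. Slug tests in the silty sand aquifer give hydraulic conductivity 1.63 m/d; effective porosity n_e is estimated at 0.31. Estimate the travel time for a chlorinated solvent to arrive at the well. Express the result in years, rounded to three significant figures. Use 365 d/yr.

23.3 years

Hydraulic gradient i = (81.15 − 81.03) / 70.1 = 0.12 / 70.1 = 0.001712
q = Ki = 1.63 × 0.001712 = 0.002790 m/d
v_s = q/n_e = 0.002790/0.31 = 0.009001 m/d
t = L / v = 76.6 / 0.009001 = 8510 d
   = 8510 / 365 = 23.3 yr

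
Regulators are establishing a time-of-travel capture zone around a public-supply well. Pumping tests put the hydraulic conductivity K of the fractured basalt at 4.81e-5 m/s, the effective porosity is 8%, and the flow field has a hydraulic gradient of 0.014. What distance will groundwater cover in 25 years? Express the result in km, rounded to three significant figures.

6.64 km

K = 4.81e-5 m/s × 86400 s/d = 4.156 m/d
Specific discharge q = 4.156 × 0.014 = 0.05818 m/d
Seepage velocity v = q / n = 0.05818 / 0.08 = 0.7273 m/d
T = 25 yr × 365 = 9125 d
L = v × T = 0.7273 × 9125 = 6636 m
   = 6.64 km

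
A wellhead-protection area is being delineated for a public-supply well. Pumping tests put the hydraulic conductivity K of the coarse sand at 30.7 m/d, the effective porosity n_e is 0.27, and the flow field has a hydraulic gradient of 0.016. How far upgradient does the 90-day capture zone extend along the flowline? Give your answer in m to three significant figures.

164 m

Specific discharge q = 30.7 × 0.016 = 0.4912 m/d
v_s = q/n_e = 0.4912/0.27 = 1.819 m/d
L = v × T = 1.819 × 90 = 163.7 m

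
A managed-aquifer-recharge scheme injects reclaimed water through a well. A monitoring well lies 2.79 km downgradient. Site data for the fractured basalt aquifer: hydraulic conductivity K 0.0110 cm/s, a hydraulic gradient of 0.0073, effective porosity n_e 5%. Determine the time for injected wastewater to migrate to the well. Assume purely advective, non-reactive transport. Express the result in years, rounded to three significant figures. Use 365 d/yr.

K = 0.0110 cm/s × 864 = 9.504 m/d
q = Ki = 9.504 × 0.0073 = 0.06938 m/d
v_s = q/n_e = 0.06938/0.05 = 1.388 m/d
L = 2.79 km = 2790 m
t = L / v = 2790 / 1.388 = 2011 d
   = 2011 / 365 = 5.51 yr

5.51 years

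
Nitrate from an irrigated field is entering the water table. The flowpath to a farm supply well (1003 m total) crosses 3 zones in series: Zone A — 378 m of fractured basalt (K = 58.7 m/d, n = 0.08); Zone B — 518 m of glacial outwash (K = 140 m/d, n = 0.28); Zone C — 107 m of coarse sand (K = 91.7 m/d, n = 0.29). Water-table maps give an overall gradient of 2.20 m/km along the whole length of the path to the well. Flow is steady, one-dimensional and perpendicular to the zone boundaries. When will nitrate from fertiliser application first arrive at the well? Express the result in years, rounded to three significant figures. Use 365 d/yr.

Steady 1-D flow in series ⇒ the Darcy flux q is identical in every zone and the zone head losses add (resistances L/K in series).
Σ(L/K) = 378/58.7 + 518/140 + 107/91.7 = 6.440 + 3.700 + 1.167 = 11.31 d
K_eq = L_total / Σ(L/K) = 1003 / 11.31 = 88.71 m/d
q = K_eq · i = 88.71 × 0.0022 = 0.1952 m/d (same in every zone)
Zone A: v = q/n = 0.1952/0.08 = 2.440 m/d → t_A = 378/2.440 = 154.9 d
Zone B: v = q/n = 0.1952/0.28 = 0.6970 m/d → t_B = 518/0.6970 = 743.2 d
Zone C: v = q/n = 0.1952/0.29 = 0.6730 m/d → t_C = 107/0.6730 = 159.0 d
Total t = 154.9 + 743.2 + 159.0 = 1057 d
   = 1057 / 365 = 2.90 yr

2.90 years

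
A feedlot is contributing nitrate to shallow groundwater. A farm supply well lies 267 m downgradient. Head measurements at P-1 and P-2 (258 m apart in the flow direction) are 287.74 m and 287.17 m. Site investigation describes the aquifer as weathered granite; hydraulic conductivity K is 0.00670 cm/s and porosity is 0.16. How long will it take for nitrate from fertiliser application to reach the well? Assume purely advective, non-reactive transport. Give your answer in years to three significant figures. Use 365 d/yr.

Hydraulic gradient i = (287.74 − 287.17) / 258 = 0.57 / 258 = 0.002209
K = 0.00670 cm/s × 864 = 5.789 m/d
Darcy flux q = K·i = 5.789 × 0.002209 = 0.01279 m/d
v = Ki/n = 5.789·0.002209/0.16 = 0.07993 m/d
t = L / v = 267 / 0.07993 = 3340 d
   = 3340 / 365 = 9.15 yr

9.15 years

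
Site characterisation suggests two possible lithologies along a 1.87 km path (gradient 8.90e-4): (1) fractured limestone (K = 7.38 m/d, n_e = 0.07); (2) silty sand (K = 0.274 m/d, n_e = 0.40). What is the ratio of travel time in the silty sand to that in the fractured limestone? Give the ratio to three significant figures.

154

Unit 1 (fractured limestone): v = 7.38×8.9e-4/0.07 = 0.09383 m/d, t = 1870/0.09383 = 19930 d
Unit 2 (silty sand): v = 0.274×8.9e-4/0.40 = 6.097e-4 m/d, t = 1870/6.097e-4 = 3.067e6 d
t(silty sand) / t(fractured limestone) = 3.067e6/19930 = 154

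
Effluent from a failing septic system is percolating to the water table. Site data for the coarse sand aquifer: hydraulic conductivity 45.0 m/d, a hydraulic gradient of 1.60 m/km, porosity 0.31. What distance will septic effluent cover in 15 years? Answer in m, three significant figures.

1270 m

Specific discharge q = 45.0 × 0.0016 = 0.07200 m/d
v = Ki/n = 45.0·0.0016/0.31 = 0.2323 m/d
T = 15 yr × 365 = 5475 d
L = v × T = 0.2323 × 5475 = 1272 m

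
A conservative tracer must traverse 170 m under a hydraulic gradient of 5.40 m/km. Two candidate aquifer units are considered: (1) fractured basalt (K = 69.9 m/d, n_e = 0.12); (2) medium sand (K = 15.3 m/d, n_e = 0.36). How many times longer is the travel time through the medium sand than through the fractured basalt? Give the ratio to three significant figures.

Unit 1 (fractured basalt): v = 69.9×0.0054/0.12 = 3.146 m/d, t = 170/3.146 = 54.05 d
Unit 2 (medium sand): v = 15.3×0.0054/0.36 = 0.2295 m/d, t = 170/0.2295 = 740.7 d
t(medium sand) / t(fractured basalt) = 740.7/54.05 = 13.7

13.7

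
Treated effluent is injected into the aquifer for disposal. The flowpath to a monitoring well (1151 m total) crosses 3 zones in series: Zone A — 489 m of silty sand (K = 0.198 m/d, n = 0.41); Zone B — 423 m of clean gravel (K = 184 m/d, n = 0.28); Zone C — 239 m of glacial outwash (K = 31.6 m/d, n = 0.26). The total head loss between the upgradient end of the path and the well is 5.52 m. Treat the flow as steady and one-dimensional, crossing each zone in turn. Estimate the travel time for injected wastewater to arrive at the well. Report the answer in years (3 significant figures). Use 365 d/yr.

469 years

Steady 1-D flow in series ⇒ the Darcy flux q is identical in every zone and the zone head losses add (resistances L/K in series).
Σ(L/K) = 489/0.198 + 423/184 + 239/31.6 = 2470 + 2.299 + 7.563 = 2480 d
q = ΔH / Σ(L/K) = 5.52 / 2480 = 0.002226 m/d (same in every zone)
Zone A: v = q/n = 0.002226/0.41 = 0.005430 m/d → t_A = 489/0.005430 = 90060 d
Zone B: v = q/n = 0.002226/0.28 = 0.007951 m/d → t_B = 423/0.007951 = 53200 d
Zone C: v = q/n = 0.002226/0.26 = 0.008562 m/d → t_C = 239/0.008562 = 27910 d
Total t = 90060 + 53200 + 27910 = 171200 d
   = 171200 / 365 = 469 yr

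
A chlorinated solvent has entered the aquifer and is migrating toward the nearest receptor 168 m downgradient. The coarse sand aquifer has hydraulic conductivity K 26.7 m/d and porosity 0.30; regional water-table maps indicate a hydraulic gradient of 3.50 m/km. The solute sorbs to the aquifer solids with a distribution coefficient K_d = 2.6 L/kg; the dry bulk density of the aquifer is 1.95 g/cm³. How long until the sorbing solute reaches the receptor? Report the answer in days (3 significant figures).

Specific discharge q = 26.7 × 0.0035 = 0.09345 m/d
v_s = q/n_e = 0.09345/0.30 = 0.3115 m/d
Retardation R = 1 + ρ_b·K_d/n = 1 + 1.95×2.6/0.30 = 17.90
Contaminant velocity v_c = v/R = 0.3115/17.90 = 0.01740 m/d
t = L/v_c = 168/0.01740 = 9654 d

9650 days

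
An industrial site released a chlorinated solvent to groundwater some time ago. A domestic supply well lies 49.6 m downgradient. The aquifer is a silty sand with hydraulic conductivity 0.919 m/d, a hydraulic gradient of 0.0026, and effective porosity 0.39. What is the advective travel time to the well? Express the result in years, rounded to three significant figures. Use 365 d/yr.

Darcy flux q = K·i = 0.919 × 0.0026 = 0.002389 m/d
v = Ki/n = 0.919·0.0026/0.39 = 0.006127 m/d
t = L / v = 49.6 / 0.006127 = 8096 d
   = 8096 / 365 = 22.2 yr

22.2 years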